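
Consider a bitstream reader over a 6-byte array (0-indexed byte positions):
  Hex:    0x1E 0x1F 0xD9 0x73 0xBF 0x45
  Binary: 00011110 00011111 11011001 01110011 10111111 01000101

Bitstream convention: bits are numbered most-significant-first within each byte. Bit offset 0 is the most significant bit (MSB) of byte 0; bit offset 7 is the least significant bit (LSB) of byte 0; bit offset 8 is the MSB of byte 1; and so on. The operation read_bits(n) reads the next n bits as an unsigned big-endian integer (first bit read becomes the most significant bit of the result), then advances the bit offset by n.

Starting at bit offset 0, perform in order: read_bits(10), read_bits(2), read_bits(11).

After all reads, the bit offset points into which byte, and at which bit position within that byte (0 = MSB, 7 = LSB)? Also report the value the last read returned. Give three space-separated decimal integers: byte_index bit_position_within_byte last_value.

Answer: 2 7 2028

Derivation:
Read 1: bits[0:10] width=10 -> value=120 (bin 0001111000); offset now 10 = byte 1 bit 2; 38 bits remain
Read 2: bits[10:12] width=2 -> value=1 (bin 01); offset now 12 = byte 1 bit 4; 36 bits remain
Read 3: bits[12:23] width=11 -> value=2028 (bin 11111101100); offset now 23 = byte 2 bit 7; 25 bits remain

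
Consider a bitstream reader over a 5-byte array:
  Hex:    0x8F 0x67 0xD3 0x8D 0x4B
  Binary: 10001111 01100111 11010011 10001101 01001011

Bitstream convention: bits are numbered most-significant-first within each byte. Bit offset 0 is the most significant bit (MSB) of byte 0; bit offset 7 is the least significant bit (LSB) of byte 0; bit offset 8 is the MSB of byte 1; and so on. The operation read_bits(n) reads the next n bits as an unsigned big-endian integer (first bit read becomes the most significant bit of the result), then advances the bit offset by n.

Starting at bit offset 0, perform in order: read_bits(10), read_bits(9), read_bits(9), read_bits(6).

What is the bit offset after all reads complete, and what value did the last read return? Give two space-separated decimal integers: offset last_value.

Answer: 34 53

Derivation:
Read 1: bits[0:10] width=10 -> value=573 (bin 1000111101); offset now 10 = byte 1 bit 2; 30 bits remain
Read 2: bits[10:19] width=9 -> value=318 (bin 100111110); offset now 19 = byte 2 bit 3; 21 bits remain
Read 3: bits[19:28] width=9 -> value=312 (bin 100111000); offset now 28 = byte 3 bit 4; 12 bits remain
Read 4: bits[28:34] width=6 -> value=53 (bin 110101); offset now 34 = byte 4 bit 2; 6 bits remain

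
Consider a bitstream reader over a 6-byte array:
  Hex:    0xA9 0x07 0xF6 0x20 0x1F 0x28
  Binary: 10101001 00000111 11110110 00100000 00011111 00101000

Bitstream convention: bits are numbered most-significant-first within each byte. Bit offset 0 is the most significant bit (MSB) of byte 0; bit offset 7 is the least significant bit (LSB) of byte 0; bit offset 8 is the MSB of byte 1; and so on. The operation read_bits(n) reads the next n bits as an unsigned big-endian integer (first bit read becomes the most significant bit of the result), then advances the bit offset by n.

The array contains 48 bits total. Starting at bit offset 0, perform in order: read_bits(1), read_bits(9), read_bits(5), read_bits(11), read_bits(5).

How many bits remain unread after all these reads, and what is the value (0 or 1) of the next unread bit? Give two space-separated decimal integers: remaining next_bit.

Read 1: bits[0:1] width=1 -> value=1 (bin 1); offset now 1 = byte 0 bit 1; 47 bits remain
Read 2: bits[1:10] width=9 -> value=164 (bin 010100100); offset now 10 = byte 1 bit 2; 38 bits remain
Read 3: bits[10:15] width=5 -> value=3 (bin 00011); offset now 15 = byte 1 bit 7; 33 bits remain
Read 4: bits[15:26] width=11 -> value=2008 (bin 11111011000); offset now 26 = byte 3 bit 2; 22 bits remain
Read 5: bits[26:31] width=5 -> value=16 (bin 10000); offset now 31 = byte 3 bit 7; 17 bits remain

Answer: 17 0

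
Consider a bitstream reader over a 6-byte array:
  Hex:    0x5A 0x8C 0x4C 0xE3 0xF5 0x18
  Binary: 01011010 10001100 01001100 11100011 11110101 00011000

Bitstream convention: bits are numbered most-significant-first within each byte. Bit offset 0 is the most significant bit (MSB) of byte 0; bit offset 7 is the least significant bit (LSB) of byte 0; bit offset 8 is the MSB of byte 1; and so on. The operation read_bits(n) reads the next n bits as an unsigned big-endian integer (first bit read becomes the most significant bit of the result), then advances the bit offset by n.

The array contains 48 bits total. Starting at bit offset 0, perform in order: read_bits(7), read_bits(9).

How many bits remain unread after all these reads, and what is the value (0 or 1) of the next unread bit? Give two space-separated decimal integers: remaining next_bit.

Answer: 32 0

Derivation:
Read 1: bits[0:7] width=7 -> value=45 (bin 0101101); offset now 7 = byte 0 bit 7; 41 bits remain
Read 2: bits[7:16] width=9 -> value=140 (bin 010001100); offset now 16 = byte 2 bit 0; 32 bits remain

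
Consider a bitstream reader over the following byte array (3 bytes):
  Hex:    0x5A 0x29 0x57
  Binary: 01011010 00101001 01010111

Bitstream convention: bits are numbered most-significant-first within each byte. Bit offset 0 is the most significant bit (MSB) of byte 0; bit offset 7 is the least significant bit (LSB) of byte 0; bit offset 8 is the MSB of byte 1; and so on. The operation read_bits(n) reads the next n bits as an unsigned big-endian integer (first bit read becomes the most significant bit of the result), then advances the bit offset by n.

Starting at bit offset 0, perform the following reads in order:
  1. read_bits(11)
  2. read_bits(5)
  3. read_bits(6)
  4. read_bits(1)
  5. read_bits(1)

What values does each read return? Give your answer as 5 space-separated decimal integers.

Answer: 721 9 21 1 1

Derivation:
Read 1: bits[0:11] width=11 -> value=721 (bin 01011010001); offset now 11 = byte 1 bit 3; 13 bits remain
Read 2: bits[11:16] width=5 -> value=9 (bin 01001); offset now 16 = byte 2 bit 0; 8 bits remain
Read 3: bits[16:22] width=6 -> value=21 (bin 010101); offset now 22 = byte 2 bit 6; 2 bits remain
Read 4: bits[22:23] width=1 -> value=1 (bin 1); offset now 23 = byte 2 bit 7; 1 bits remain
Read 5: bits[23:24] width=1 -> value=1 (bin 1); offset now 24 = byte 3 bit 0; 0 bits remain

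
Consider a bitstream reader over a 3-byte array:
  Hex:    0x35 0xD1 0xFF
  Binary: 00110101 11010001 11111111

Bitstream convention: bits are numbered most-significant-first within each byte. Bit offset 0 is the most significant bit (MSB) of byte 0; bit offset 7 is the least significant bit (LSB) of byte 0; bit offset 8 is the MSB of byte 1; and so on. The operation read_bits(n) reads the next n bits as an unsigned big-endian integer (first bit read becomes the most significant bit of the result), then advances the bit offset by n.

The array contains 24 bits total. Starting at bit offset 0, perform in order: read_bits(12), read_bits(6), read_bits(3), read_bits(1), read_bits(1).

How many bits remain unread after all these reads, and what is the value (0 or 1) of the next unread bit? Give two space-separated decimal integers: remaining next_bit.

Read 1: bits[0:12] width=12 -> value=861 (bin 001101011101); offset now 12 = byte 1 bit 4; 12 bits remain
Read 2: bits[12:18] width=6 -> value=7 (bin 000111); offset now 18 = byte 2 bit 2; 6 bits remain
Read 3: bits[18:21] width=3 -> value=7 (bin 111); offset now 21 = byte 2 bit 5; 3 bits remain
Read 4: bits[21:22] width=1 -> value=1 (bin 1); offset now 22 = byte 2 bit 6; 2 bits remain
Read 5: bits[22:23] width=1 -> value=1 (bin 1); offset now 23 = byte 2 bit 7; 1 bits remain

Answer: 1 1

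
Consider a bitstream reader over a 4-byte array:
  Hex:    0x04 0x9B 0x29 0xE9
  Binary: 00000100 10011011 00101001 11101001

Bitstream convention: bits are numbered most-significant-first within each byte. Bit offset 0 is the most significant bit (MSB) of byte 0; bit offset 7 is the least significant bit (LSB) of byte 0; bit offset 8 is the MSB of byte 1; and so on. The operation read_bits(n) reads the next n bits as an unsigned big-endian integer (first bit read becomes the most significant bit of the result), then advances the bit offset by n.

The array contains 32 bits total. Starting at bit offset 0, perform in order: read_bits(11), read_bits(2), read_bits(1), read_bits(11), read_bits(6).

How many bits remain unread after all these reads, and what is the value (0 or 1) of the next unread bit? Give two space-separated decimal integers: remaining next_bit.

Answer: 1 1

Derivation:
Read 1: bits[0:11] width=11 -> value=36 (bin 00000100100); offset now 11 = byte 1 bit 3; 21 bits remain
Read 2: bits[11:13] width=2 -> value=3 (bin 11); offset now 13 = byte 1 bit 5; 19 bits remain
Read 3: bits[13:14] width=1 -> value=0 (bin 0); offset now 14 = byte 1 bit 6; 18 bits remain
Read 4: bits[14:25] width=11 -> value=1619 (bin 11001010011); offset now 25 = byte 3 bit 1; 7 bits remain
Read 5: bits[25:31] width=6 -> value=52 (bin 110100); offset now 31 = byte 3 bit 7; 1 bits remain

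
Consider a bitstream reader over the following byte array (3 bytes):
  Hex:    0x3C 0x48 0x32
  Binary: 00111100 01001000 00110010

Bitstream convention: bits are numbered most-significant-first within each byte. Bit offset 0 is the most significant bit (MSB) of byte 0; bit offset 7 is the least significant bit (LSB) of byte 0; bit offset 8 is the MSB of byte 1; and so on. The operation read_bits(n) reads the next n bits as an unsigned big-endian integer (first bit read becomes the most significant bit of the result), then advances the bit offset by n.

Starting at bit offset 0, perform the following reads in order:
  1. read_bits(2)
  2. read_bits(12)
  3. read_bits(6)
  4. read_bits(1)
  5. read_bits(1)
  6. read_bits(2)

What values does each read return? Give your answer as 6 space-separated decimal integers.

Answer: 0 3858 3 0 0 2

Derivation:
Read 1: bits[0:2] width=2 -> value=0 (bin 00); offset now 2 = byte 0 bit 2; 22 bits remain
Read 2: bits[2:14] width=12 -> value=3858 (bin 111100010010); offset now 14 = byte 1 bit 6; 10 bits remain
Read 3: bits[14:20] width=6 -> value=3 (bin 000011); offset now 20 = byte 2 bit 4; 4 bits remain
Read 4: bits[20:21] width=1 -> value=0 (bin 0); offset now 21 = byte 2 bit 5; 3 bits remain
Read 5: bits[21:22] width=1 -> value=0 (bin 0); offset now 22 = byte 2 bit 6; 2 bits remain
Read 6: bits[22:24] width=2 -> value=2 (bin 10); offset now 24 = byte 3 bit 0; 0 bits remain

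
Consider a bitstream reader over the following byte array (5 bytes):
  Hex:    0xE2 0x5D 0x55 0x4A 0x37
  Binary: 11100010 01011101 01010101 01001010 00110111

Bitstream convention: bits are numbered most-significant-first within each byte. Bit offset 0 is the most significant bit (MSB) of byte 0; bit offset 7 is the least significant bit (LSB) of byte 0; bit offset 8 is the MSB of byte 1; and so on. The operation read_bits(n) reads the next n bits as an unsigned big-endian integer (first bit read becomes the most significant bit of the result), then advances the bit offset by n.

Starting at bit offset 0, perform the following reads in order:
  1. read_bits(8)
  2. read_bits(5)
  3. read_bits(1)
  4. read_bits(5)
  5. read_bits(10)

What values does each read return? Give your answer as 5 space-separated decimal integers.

Answer: 226 11 1 10 681

Derivation:
Read 1: bits[0:8] width=8 -> value=226 (bin 11100010); offset now 8 = byte 1 bit 0; 32 bits remain
Read 2: bits[8:13] width=5 -> value=11 (bin 01011); offset now 13 = byte 1 bit 5; 27 bits remain
Read 3: bits[13:14] width=1 -> value=1 (bin 1); offset now 14 = byte 1 bit 6; 26 bits remain
Read 4: bits[14:19] width=5 -> value=10 (bin 01010); offset now 19 = byte 2 bit 3; 21 bits remain
Read 5: bits[19:29] width=10 -> value=681 (bin 1010101001); offset now 29 = byte 3 bit 5; 11 bits remain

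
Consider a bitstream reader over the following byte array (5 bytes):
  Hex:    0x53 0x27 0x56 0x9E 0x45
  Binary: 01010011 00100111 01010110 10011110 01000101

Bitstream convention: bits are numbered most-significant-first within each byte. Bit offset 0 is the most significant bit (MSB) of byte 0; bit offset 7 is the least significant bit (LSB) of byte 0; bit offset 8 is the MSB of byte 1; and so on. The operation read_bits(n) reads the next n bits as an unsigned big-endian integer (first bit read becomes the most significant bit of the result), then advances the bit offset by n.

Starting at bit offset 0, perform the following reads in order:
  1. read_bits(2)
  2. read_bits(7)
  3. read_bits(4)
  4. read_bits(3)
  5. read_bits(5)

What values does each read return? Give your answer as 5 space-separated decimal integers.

Read 1: bits[0:2] width=2 -> value=1 (bin 01); offset now 2 = byte 0 bit 2; 38 bits remain
Read 2: bits[2:9] width=7 -> value=38 (bin 0100110); offset now 9 = byte 1 bit 1; 31 bits remain
Read 3: bits[9:13] width=4 -> value=4 (bin 0100); offset now 13 = byte 1 bit 5; 27 bits remain
Read 4: bits[13:16] width=3 -> value=7 (bin 111); offset now 16 = byte 2 bit 0; 24 bits remain
Read 5: bits[16:21] width=5 -> value=10 (bin 01010); offset now 21 = byte 2 bit 5; 19 bits remain

Answer: 1 38 4 7 10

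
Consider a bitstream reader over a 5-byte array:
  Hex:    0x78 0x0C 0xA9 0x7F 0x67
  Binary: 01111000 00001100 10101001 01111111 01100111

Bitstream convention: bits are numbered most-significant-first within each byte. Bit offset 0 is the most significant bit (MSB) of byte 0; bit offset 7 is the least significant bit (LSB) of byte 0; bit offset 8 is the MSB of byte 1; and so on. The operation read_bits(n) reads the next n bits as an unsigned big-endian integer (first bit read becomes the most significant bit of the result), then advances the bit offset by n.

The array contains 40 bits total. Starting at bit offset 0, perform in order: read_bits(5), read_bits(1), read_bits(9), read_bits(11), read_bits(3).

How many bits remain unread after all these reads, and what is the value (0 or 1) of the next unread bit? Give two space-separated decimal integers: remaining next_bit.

Read 1: bits[0:5] width=5 -> value=15 (bin 01111); offset now 5 = byte 0 bit 5; 35 bits remain
Read 2: bits[5:6] width=1 -> value=0 (bin 0); offset now 6 = byte 0 bit 6; 34 bits remain
Read 3: bits[6:15] width=9 -> value=6 (bin 000000110); offset now 15 = byte 1 bit 7; 25 bits remain
Read 4: bits[15:26] width=11 -> value=677 (bin 01010100101); offset now 26 = byte 3 bit 2; 14 bits remain
Read 5: bits[26:29] width=3 -> value=7 (bin 111); offset now 29 = byte 3 bit 5; 11 bits remain

Answer: 11 1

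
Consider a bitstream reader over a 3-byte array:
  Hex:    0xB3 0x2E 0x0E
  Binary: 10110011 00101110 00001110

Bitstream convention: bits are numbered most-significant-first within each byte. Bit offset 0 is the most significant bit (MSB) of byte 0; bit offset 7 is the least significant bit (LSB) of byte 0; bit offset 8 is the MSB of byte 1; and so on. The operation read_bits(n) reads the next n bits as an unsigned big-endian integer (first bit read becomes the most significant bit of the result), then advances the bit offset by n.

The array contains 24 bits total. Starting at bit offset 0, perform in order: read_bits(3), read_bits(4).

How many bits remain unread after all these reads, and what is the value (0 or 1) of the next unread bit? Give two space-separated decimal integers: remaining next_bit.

Answer: 17 1

Derivation:
Read 1: bits[0:3] width=3 -> value=5 (bin 101); offset now 3 = byte 0 bit 3; 21 bits remain
Read 2: bits[3:7] width=4 -> value=9 (bin 1001); offset now 7 = byte 0 bit 7; 17 bits remain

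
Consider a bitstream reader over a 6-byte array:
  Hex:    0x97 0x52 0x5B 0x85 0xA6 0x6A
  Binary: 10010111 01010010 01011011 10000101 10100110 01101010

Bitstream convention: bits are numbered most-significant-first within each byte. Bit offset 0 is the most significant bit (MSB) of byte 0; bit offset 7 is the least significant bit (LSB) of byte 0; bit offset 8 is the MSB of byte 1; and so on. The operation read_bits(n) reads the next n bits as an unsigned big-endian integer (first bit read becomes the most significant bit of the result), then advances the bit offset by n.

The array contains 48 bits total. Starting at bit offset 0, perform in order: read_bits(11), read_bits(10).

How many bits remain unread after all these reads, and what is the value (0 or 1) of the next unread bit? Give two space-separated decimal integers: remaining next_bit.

Answer: 27 0

Derivation:
Read 1: bits[0:11] width=11 -> value=1210 (bin 10010111010); offset now 11 = byte 1 bit 3; 37 bits remain
Read 2: bits[11:21] width=10 -> value=587 (bin 1001001011); offset now 21 = byte 2 bit 5; 27 bits remain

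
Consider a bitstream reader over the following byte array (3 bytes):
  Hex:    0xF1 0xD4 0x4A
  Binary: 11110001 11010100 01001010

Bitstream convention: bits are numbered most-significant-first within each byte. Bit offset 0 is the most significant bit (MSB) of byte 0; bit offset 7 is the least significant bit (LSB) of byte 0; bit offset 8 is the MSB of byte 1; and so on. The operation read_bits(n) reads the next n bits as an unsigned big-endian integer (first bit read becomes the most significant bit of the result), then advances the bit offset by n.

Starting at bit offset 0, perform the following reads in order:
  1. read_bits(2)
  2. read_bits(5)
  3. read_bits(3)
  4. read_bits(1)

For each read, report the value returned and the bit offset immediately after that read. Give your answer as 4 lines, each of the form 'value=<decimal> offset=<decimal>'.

Read 1: bits[0:2] width=2 -> value=3 (bin 11); offset now 2 = byte 0 bit 2; 22 bits remain
Read 2: bits[2:7] width=5 -> value=24 (bin 11000); offset now 7 = byte 0 bit 7; 17 bits remain
Read 3: bits[7:10] width=3 -> value=7 (bin 111); offset now 10 = byte 1 bit 2; 14 bits remain
Read 4: bits[10:11] width=1 -> value=0 (bin 0); offset now 11 = byte 1 bit 3; 13 bits remain

Answer: value=3 offset=2
value=24 offset=7
value=7 offset=10
value=0 offset=11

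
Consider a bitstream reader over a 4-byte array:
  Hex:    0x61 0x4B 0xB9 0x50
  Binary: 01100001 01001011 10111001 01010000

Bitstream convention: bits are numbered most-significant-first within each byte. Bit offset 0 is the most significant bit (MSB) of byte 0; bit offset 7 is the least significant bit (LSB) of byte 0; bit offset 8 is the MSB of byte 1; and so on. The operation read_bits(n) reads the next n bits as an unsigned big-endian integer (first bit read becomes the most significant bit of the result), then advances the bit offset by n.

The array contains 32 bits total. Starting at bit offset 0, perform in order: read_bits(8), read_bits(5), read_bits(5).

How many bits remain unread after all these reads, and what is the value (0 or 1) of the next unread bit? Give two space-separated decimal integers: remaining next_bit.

Answer: 14 1

Derivation:
Read 1: bits[0:8] width=8 -> value=97 (bin 01100001); offset now 8 = byte 1 bit 0; 24 bits remain
Read 2: bits[8:13] width=5 -> value=9 (bin 01001); offset now 13 = byte 1 bit 5; 19 bits remain
Read 3: bits[13:18] width=5 -> value=14 (bin 01110); offset now 18 = byte 2 bit 2; 14 bits remain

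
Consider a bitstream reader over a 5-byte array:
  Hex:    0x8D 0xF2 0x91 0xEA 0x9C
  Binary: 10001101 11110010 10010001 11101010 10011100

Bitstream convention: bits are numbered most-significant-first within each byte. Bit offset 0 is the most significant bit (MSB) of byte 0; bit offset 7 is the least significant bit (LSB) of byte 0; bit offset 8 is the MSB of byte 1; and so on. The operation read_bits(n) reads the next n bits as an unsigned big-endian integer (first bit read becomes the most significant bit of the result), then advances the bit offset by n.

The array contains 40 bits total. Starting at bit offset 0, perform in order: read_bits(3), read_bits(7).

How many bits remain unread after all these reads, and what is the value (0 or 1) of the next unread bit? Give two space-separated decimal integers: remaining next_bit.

Answer: 30 1

Derivation:
Read 1: bits[0:3] width=3 -> value=4 (bin 100); offset now 3 = byte 0 bit 3; 37 bits remain
Read 2: bits[3:10] width=7 -> value=55 (bin 0110111); offset now 10 = byte 1 bit 2; 30 bits remain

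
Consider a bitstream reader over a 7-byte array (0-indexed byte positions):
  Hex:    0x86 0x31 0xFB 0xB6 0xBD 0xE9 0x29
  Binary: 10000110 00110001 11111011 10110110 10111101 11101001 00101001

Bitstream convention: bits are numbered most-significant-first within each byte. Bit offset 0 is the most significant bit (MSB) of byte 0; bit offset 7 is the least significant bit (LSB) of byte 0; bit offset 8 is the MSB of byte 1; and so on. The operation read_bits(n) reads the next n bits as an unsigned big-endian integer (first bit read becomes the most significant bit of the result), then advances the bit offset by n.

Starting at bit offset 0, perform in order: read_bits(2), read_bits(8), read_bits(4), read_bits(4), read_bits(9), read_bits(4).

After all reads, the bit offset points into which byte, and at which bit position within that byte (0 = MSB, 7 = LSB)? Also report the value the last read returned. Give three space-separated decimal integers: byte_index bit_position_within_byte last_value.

Answer: 3 7 11

Derivation:
Read 1: bits[0:2] width=2 -> value=2 (bin 10); offset now 2 = byte 0 bit 2; 54 bits remain
Read 2: bits[2:10] width=8 -> value=24 (bin 00011000); offset now 10 = byte 1 bit 2; 46 bits remain
Read 3: bits[10:14] width=4 -> value=12 (bin 1100); offset now 14 = byte 1 bit 6; 42 bits remain
Read 4: bits[14:18] width=4 -> value=7 (bin 0111); offset now 18 = byte 2 bit 2; 38 bits remain
Read 5: bits[18:27] width=9 -> value=477 (bin 111011101); offset now 27 = byte 3 bit 3; 29 bits remain
Read 6: bits[27:31] width=4 -> value=11 (bin 1011); offset now 31 = byte 3 bit 7; 25 bits remain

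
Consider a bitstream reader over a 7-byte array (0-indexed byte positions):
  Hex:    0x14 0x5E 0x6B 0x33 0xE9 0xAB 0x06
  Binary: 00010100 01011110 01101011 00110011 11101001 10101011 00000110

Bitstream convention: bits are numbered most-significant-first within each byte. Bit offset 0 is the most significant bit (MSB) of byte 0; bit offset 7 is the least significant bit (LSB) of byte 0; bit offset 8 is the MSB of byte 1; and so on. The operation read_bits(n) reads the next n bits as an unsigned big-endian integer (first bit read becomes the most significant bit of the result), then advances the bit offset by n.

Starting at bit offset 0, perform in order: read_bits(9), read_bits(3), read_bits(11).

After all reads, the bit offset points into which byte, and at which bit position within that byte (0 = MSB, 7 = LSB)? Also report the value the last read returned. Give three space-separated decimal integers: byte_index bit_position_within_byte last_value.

Answer: 2 7 1845

Derivation:
Read 1: bits[0:9] width=9 -> value=40 (bin 000101000); offset now 9 = byte 1 bit 1; 47 bits remain
Read 2: bits[9:12] width=3 -> value=5 (bin 101); offset now 12 = byte 1 bit 4; 44 bits remain
Read 3: bits[12:23] width=11 -> value=1845 (bin 11100110101); offset now 23 = byte 2 bit 7; 33 bits remain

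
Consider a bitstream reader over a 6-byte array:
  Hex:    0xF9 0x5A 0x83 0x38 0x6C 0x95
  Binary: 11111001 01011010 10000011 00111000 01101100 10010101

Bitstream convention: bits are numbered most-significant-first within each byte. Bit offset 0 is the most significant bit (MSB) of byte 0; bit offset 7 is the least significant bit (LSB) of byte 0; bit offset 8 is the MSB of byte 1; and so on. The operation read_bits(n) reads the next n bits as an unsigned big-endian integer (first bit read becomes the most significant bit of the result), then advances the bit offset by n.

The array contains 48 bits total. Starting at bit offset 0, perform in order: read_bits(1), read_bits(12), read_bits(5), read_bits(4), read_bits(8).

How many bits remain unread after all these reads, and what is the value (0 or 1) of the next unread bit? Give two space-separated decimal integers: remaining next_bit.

Answer: 18 0

Derivation:
Read 1: bits[0:1] width=1 -> value=1 (bin 1); offset now 1 = byte 0 bit 1; 47 bits remain
Read 2: bits[1:13] width=12 -> value=3883 (bin 111100101011); offset now 13 = byte 1 bit 5; 35 bits remain
Read 3: bits[13:18] width=5 -> value=10 (bin 01010); offset now 18 = byte 2 bit 2; 30 bits remain
Read 4: bits[18:22] width=4 -> value=0 (bin 0000); offset now 22 = byte 2 bit 6; 26 bits remain
Read 5: bits[22:30] width=8 -> value=206 (bin 11001110); offset now 30 = byte 3 bit 6; 18 bits remain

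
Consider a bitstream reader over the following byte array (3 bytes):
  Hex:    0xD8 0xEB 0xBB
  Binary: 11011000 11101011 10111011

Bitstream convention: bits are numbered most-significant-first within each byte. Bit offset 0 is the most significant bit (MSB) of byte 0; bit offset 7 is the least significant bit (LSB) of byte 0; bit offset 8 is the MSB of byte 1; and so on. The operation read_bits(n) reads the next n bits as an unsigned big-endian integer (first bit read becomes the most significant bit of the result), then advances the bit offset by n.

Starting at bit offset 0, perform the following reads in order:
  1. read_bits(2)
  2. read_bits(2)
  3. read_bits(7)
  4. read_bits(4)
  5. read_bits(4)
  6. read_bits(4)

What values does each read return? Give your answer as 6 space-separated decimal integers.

Answer: 3 1 71 5 13 13

Derivation:
Read 1: bits[0:2] width=2 -> value=3 (bin 11); offset now 2 = byte 0 bit 2; 22 bits remain
Read 2: bits[2:4] width=2 -> value=1 (bin 01); offset now 4 = byte 0 bit 4; 20 bits remain
Read 3: bits[4:11] width=7 -> value=71 (bin 1000111); offset now 11 = byte 1 bit 3; 13 bits remain
Read 4: bits[11:15] width=4 -> value=5 (bin 0101); offset now 15 = byte 1 bit 7; 9 bits remain
Read 5: bits[15:19] width=4 -> value=13 (bin 1101); offset now 19 = byte 2 bit 3; 5 bits remain
Read 6: bits[19:23] width=4 -> value=13 (bin 1101); offset now 23 = byte 2 bit 7; 1 bits remain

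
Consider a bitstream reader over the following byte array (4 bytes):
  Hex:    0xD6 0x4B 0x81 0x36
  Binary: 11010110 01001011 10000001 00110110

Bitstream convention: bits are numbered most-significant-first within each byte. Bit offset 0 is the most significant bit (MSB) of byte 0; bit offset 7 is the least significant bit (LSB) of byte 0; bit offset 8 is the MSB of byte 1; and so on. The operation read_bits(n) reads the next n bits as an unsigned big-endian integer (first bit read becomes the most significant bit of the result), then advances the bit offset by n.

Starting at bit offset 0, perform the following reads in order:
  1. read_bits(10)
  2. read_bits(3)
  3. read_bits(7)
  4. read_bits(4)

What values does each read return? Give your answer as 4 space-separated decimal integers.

Answer: 857 1 56 1

Derivation:
Read 1: bits[0:10] width=10 -> value=857 (bin 1101011001); offset now 10 = byte 1 bit 2; 22 bits remain
Read 2: bits[10:13] width=3 -> value=1 (bin 001); offset now 13 = byte 1 bit 5; 19 bits remain
Read 3: bits[13:20] width=7 -> value=56 (bin 0111000); offset now 20 = byte 2 bit 4; 12 bits remain
Read 4: bits[20:24] width=4 -> value=1 (bin 0001); offset now 24 = byte 3 bit 0; 8 bits remain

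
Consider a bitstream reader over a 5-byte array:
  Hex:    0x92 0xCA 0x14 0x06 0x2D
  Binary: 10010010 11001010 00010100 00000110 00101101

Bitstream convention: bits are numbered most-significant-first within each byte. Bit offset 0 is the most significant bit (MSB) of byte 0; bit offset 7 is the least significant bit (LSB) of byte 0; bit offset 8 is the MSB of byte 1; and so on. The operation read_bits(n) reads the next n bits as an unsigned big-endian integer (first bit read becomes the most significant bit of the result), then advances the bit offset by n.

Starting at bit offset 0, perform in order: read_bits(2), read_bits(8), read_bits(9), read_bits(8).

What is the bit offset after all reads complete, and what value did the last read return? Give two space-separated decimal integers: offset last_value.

Answer: 27 160

Derivation:
Read 1: bits[0:2] width=2 -> value=2 (bin 10); offset now 2 = byte 0 bit 2; 38 bits remain
Read 2: bits[2:10] width=8 -> value=75 (bin 01001011); offset now 10 = byte 1 bit 2; 30 bits remain
Read 3: bits[10:19] width=9 -> value=80 (bin 001010000); offset now 19 = byte 2 bit 3; 21 bits remain
Read 4: bits[19:27] width=8 -> value=160 (bin 10100000); offset now 27 = byte 3 bit 3; 13 bits remain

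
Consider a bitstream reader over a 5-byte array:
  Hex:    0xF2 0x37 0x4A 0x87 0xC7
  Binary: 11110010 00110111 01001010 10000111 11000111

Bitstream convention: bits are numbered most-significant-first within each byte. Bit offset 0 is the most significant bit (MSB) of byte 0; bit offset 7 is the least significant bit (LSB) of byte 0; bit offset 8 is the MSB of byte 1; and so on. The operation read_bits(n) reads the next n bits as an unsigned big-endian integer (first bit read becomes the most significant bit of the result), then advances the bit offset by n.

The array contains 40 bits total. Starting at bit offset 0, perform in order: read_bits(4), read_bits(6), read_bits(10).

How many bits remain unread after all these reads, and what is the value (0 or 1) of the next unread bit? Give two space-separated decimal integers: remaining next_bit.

Read 1: bits[0:4] width=4 -> value=15 (bin 1111); offset now 4 = byte 0 bit 4; 36 bits remain
Read 2: bits[4:10] width=6 -> value=8 (bin 001000); offset now 10 = byte 1 bit 2; 30 bits remain
Read 3: bits[10:20] width=10 -> value=884 (bin 1101110100); offset now 20 = byte 2 bit 4; 20 bits remain

Answer: 20 1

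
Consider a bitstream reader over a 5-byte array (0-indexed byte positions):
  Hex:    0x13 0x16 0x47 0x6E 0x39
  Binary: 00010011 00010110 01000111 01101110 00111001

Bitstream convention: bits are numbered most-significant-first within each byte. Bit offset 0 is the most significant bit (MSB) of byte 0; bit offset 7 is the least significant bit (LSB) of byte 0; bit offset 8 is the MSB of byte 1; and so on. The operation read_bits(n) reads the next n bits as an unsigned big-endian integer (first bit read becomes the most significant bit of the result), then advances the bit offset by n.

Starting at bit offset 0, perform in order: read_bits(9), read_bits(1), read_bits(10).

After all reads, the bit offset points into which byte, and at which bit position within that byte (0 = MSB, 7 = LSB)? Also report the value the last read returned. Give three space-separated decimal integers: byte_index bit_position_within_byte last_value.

Answer: 2 4 356

Derivation:
Read 1: bits[0:9] width=9 -> value=38 (bin 000100110); offset now 9 = byte 1 bit 1; 31 bits remain
Read 2: bits[9:10] width=1 -> value=0 (bin 0); offset now 10 = byte 1 bit 2; 30 bits remain
Read 3: bits[10:20] width=10 -> value=356 (bin 0101100100); offset now 20 = byte 2 bit 4; 20 bits remain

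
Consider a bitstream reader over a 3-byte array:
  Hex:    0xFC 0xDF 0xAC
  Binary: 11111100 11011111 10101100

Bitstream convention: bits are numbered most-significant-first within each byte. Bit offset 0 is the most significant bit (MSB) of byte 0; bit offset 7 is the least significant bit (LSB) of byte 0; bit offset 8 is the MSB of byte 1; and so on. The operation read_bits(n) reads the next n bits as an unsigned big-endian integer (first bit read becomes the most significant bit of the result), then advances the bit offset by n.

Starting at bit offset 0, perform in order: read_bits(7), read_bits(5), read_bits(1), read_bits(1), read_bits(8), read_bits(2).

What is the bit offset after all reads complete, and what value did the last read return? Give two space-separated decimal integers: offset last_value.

Read 1: bits[0:7] width=7 -> value=126 (bin 1111110); offset now 7 = byte 0 bit 7; 17 bits remain
Read 2: bits[7:12] width=5 -> value=13 (bin 01101); offset now 12 = byte 1 bit 4; 12 bits remain
Read 3: bits[12:13] width=1 -> value=1 (bin 1); offset now 13 = byte 1 bit 5; 11 bits remain
Read 4: bits[13:14] width=1 -> value=1 (bin 1); offset now 14 = byte 1 bit 6; 10 bits remain
Read 5: bits[14:22] width=8 -> value=235 (bin 11101011); offset now 22 = byte 2 bit 6; 2 bits remain
Read 6: bits[22:24] width=2 -> value=0 (bin 00); offset now 24 = byte 3 bit 0; 0 bits remain

Answer: 24 0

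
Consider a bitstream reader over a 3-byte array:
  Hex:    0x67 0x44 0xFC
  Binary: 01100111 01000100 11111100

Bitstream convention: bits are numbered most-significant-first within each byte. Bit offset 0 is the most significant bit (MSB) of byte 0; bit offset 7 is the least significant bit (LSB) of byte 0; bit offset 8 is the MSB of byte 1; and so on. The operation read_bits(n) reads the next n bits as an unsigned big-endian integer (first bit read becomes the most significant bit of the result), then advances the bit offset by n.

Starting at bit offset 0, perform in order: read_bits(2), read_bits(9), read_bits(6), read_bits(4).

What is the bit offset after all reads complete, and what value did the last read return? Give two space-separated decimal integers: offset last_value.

Answer: 21 15

Derivation:
Read 1: bits[0:2] width=2 -> value=1 (bin 01); offset now 2 = byte 0 bit 2; 22 bits remain
Read 2: bits[2:11] width=9 -> value=314 (bin 100111010); offset now 11 = byte 1 bit 3; 13 bits remain
Read 3: bits[11:17] width=6 -> value=9 (bin 001001); offset now 17 = byte 2 bit 1; 7 bits remain
Read 4: bits[17:21] width=4 -> value=15 (bin 1111); offset now 21 = byte 2 bit 5; 3 bits remain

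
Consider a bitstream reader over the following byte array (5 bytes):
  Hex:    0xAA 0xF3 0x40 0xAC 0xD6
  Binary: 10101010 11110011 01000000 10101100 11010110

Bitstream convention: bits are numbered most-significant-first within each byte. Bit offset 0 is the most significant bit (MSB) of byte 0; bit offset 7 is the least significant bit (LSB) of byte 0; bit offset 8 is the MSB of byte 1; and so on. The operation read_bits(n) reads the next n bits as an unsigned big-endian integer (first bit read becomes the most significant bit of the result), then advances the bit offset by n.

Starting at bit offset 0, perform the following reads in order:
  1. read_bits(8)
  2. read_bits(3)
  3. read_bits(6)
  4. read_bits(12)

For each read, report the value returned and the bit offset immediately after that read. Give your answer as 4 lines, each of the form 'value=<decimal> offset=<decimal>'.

Read 1: bits[0:8] width=8 -> value=170 (bin 10101010); offset now 8 = byte 1 bit 0; 32 bits remain
Read 2: bits[8:11] width=3 -> value=7 (bin 111); offset now 11 = byte 1 bit 3; 29 bits remain
Read 3: bits[11:17] width=6 -> value=38 (bin 100110); offset now 17 = byte 2 bit 1; 23 bits remain
Read 4: bits[17:29] width=12 -> value=2069 (bin 100000010101); offset now 29 = byte 3 bit 5; 11 bits remain

Answer: value=170 offset=8
value=7 offset=11
value=38 offset=17
value=2069 offset=29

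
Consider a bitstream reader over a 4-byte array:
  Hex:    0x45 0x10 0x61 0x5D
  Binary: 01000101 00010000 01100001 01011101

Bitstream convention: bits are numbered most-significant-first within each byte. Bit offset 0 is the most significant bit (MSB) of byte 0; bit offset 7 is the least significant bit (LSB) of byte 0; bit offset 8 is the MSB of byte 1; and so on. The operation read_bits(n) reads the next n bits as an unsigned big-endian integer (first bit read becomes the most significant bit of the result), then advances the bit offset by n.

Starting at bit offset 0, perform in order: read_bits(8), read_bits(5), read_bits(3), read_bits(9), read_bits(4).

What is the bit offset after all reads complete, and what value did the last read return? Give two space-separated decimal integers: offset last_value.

Answer: 29 11

Derivation:
Read 1: bits[0:8] width=8 -> value=69 (bin 01000101); offset now 8 = byte 1 bit 0; 24 bits remain
Read 2: bits[8:13] width=5 -> value=2 (bin 00010); offset now 13 = byte 1 bit 5; 19 bits remain
Read 3: bits[13:16] width=3 -> value=0 (bin 000); offset now 16 = byte 2 bit 0; 16 bits remain
Read 4: bits[16:25] width=9 -> value=194 (bin 011000010); offset now 25 = byte 3 bit 1; 7 bits remain
Read 5: bits[25:29] width=4 -> value=11 (bin 1011); offset now 29 = byte 3 bit 5; 3 bits remain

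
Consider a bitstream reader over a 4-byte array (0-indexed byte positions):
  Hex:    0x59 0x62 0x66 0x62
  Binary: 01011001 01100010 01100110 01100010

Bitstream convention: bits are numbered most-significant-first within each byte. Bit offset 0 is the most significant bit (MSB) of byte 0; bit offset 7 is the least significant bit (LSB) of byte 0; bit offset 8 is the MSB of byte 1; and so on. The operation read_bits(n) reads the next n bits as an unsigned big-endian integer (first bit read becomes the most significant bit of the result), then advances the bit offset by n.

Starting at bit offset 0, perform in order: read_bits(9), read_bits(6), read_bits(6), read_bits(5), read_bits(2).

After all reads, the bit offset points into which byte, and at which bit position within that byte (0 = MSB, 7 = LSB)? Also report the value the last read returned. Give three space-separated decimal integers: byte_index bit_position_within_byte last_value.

Read 1: bits[0:9] width=9 -> value=178 (bin 010110010); offset now 9 = byte 1 bit 1; 23 bits remain
Read 2: bits[9:15] width=6 -> value=49 (bin 110001); offset now 15 = byte 1 bit 7; 17 bits remain
Read 3: bits[15:21] width=6 -> value=12 (bin 001100); offset now 21 = byte 2 bit 5; 11 bits remain
Read 4: bits[21:26] width=5 -> value=25 (bin 11001); offset now 26 = byte 3 bit 2; 6 bits remain
Read 5: bits[26:28] width=2 -> value=2 (bin 10); offset now 28 = byte 3 bit 4; 4 bits remain

Answer: 3 4 2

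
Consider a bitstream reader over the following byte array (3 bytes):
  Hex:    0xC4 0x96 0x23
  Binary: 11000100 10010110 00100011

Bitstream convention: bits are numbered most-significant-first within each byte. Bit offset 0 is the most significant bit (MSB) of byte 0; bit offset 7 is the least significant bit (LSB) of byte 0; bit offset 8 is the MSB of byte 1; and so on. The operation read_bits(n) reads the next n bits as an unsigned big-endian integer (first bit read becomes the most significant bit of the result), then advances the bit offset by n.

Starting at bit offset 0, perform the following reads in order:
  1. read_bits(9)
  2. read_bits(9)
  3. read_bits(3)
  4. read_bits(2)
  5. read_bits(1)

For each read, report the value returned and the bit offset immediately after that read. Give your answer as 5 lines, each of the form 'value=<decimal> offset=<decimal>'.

Answer: value=393 offset=9
value=88 offset=18
value=4 offset=21
value=1 offset=23
value=1 offset=24

Derivation:
Read 1: bits[0:9] width=9 -> value=393 (bin 110001001); offset now 9 = byte 1 bit 1; 15 bits remain
Read 2: bits[9:18] width=9 -> value=88 (bin 001011000); offset now 18 = byte 2 bit 2; 6 bits remain
Read 3: bits[18:21] width=3 -> value=4 (bin 100); offset now 21 = byte 2 bit 5; 3 bits remain
Read 4: bits[21:23] width=2 -> value=1 (bin 01); offset now 23 = byte 2 bit 7; 1 bits remain
Read 5: bits[23:24] width=1 -> value=1 (bin 1); offset now 24 = byte 3 bit 0; 0 bits remain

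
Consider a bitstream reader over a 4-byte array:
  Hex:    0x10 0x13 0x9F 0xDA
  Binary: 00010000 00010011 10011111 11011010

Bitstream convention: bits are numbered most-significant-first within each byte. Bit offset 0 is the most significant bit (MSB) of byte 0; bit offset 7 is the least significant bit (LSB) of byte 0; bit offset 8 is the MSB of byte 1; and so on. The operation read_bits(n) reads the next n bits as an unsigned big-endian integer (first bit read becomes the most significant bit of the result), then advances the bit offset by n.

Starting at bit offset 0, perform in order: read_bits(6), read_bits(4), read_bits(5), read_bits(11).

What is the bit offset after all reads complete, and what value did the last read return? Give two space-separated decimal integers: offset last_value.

Answer: 26 1663

Derivation:
Read 1: bits[0:6] width=6 -> value=4 (bin 000100); offset now 6 = byte 0 bit 6; 26 bits remain
Read 2: bits[6:10] width=4 -> value=0 (bin 0000); offset now 10 = byte 1 bit 2; 22 bits remain
Read 3: bits[10:15] width=5 -> value=9 (bin 01001); offset now 15 = byte 1 bit 7; 17 bits remain
Read 4: bits[15:26] width=11 -> value=1663 (bin 11001111111); offset now 26 = byte 3 bit 2; 6 bits remain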